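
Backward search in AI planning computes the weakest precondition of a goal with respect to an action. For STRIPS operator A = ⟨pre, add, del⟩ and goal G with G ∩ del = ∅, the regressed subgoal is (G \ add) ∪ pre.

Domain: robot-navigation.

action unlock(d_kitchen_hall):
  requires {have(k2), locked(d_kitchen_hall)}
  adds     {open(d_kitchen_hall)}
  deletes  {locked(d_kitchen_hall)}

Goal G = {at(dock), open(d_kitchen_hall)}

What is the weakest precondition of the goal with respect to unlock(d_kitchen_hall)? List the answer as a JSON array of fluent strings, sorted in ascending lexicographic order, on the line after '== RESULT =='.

Regress:
  G ∩ del = {}  (empty — regression defined)
  G \ add = {at(dock), open(d_kitchen_hall)} \ {open(d_kitchen_hall)} = {at(dock)}
  ∪ pre   = {at(dock)} ∪ {have(k2), locked(d_kitchen_hall)}
          = {at(dock), have(k2), locked(d_kitchen_hall)}

== RESULT ==
["at(dock)", "have(k2)", "locked(d_kitchen_hall)"]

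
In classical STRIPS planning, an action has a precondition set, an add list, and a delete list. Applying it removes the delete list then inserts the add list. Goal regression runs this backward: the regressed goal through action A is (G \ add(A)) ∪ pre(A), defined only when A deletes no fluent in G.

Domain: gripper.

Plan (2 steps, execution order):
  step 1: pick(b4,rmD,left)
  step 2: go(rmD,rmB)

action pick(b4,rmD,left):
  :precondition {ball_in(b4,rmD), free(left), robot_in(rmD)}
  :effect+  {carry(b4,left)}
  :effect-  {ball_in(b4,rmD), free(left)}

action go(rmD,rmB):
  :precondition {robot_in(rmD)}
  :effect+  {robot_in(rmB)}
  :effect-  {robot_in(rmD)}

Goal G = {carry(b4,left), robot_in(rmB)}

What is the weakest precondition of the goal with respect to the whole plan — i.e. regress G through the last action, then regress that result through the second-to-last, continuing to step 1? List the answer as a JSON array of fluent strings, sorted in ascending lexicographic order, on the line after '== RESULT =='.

Regress step by step:
  through step 2 (go(rmD,rmB)): drop {robot_in(rmB)}, keep {carry(b4,left)}, require {robot_in(rmD)}
    → {carry(b4,left), robot_in(rmD)}
  through step 1 (pick(b4,rmD,left)): drop {carry(b4,left)}, keep {robot_in(rmD)}, require {ball_in(b4,rmD), free(left), robot_in(rmD)}
    → {ball_in(b4,rmD), free(left), robot_in(rmD)}

== RESULT ==
["ball_in(b4,rmD)", "free(left)", "robot_in(rmD)"]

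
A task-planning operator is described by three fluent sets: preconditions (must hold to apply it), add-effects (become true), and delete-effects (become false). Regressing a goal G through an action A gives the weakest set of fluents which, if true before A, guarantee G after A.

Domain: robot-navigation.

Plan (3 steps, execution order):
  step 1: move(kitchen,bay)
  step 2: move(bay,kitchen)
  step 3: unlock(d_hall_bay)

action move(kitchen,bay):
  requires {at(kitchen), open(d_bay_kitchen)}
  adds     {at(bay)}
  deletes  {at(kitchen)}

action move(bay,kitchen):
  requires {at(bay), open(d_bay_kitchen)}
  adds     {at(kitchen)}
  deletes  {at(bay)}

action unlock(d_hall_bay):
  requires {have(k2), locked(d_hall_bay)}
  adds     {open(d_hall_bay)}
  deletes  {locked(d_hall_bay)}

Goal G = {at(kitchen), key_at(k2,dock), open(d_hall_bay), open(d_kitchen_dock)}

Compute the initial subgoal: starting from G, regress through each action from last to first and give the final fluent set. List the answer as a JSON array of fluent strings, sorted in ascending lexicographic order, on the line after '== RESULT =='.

Work backward from the goal:
  through step 3 (unlock(d_hall_bay)): drop {open(d_hall_bay)}, keep {at(kitchen), key_at(k2,dock), open(d_kitchen_dock)}, require {have(k2), locked(d_hall_bay)}
    → {at(kitchen), have(k2), key_at(k2,dock), locked(d_hall_bay), open(d_kitchen_dock)}
  through step 2 (move(bay,kitchen)): drop {at(kitchen)}, keep {have(k2), key_at(k2,dock), locked(d_hall_bay), open(d_kitchen_dock)}, require {at(bay), open(d_bay_kitchen)}
    → {at(bay), have(k2), key_at(k2,dock), locked(d_hall_bay), open(d_bay_kitchen), open(d_kitchen_dock)}
  through step 1 (move(kitchen,bay)): drop {at(bay)}, keep {have(k2), key_at(k2,dock), locked(d_hall_bay), open(d_bay_kitchen), open(d_kitchen_dock)}, require {at(kitchen), open(d_bay_kitchen)}
    → {at(kitchen), have(k2), key_at(k2,dock), locked(d_hall_bay), open(d_bay_kitchen), open(d_kitchen_dock)}

== RESULT ==
["at(kitchen)", "have(k2)", "key_at(k2,dock)", "locked(d_hall_bay)", "open(d_bay_kitchen)", "open(d_kitchen_dock)"]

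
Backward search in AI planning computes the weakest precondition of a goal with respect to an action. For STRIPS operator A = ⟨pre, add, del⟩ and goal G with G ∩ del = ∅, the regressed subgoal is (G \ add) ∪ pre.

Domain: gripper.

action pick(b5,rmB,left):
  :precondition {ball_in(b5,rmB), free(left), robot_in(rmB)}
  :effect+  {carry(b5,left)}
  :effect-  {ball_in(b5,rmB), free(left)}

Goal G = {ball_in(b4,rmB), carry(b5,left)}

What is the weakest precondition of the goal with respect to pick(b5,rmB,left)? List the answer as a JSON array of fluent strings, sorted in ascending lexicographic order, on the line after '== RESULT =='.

Compute (G \ add) ∪ pre:
  G ∩ del = {}  (empty — regression defined)
  G \ add = {ball_in(b4,rmB), carry(b5,left)} \ {carry(b5,left)} = {ball_in(b4,rmB)}
  ∪ pre   = {ball_in(b4,rmB)} ∪ {ball_in(b5,rmB), free(left), robot_in(rmB)}
          = {ball_in(b4,rmB), ball_in(b5,rmB), free(left), robot_in(rmB)}

== RESULT ==
["ball_in(b4,rmB)", "ball_in(b5,rmB)", "free(left)", "robot_in(rmB)"]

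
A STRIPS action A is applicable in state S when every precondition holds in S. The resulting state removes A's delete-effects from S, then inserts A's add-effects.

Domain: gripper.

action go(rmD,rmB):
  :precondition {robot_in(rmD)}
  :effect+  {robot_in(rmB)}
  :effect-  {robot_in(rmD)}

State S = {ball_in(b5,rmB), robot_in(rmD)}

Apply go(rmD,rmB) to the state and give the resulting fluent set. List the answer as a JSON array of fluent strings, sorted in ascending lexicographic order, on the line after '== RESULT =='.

Progress:
  pre ⊆ S: {robot_in(rmD)} ⊆ S  — applicable
  S \ del = {ball_in(b5,rmB)}
  ∪ add   = {ball_in(b5,rmB), robot_in(rmB)}

== RESULT ==
["ball_in(b5,rmB)", "robot_in(rmB)"]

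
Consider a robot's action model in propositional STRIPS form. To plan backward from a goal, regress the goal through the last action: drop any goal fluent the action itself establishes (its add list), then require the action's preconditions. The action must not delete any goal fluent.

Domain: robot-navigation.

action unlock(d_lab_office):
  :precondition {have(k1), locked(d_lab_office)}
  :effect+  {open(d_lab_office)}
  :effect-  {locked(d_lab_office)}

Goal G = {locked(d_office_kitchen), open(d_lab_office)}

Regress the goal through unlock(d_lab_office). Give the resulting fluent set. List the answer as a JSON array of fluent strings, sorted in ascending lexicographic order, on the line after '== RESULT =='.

Regress:
  G ∩ del = {}  (empty — regression defined)
  G \ add = {locked(d_office_kitchen), open(d_lab_office)} \ {open(d_lab_office)} = {locked(d_office_kitchen)}
  ∪ pre   = {locked(d_office_kitchen)} ∪ {have(k1), locked(d_lab_office)}
          = {have(k1), locked(d_lab_office), locked(d_office_kitchen)}

== RESULT ==
["have(k1)", "locked(d_lab_office)", "locked(d_office_kitchen)"]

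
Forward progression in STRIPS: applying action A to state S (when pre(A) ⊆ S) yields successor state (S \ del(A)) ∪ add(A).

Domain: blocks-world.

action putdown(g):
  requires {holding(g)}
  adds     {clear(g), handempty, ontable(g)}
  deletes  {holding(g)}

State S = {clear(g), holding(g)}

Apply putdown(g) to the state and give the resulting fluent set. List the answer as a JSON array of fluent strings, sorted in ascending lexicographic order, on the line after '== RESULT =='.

Progress:
  pre ⊆ S: {holding(g)} ⊆ S  — applicable
  S \ del = {clear(g)}
  ∪ add   = {clear(g), handempty, ontable(g)}

== RESULT ==
["clear(g)", "handempty", "ontable(g)"]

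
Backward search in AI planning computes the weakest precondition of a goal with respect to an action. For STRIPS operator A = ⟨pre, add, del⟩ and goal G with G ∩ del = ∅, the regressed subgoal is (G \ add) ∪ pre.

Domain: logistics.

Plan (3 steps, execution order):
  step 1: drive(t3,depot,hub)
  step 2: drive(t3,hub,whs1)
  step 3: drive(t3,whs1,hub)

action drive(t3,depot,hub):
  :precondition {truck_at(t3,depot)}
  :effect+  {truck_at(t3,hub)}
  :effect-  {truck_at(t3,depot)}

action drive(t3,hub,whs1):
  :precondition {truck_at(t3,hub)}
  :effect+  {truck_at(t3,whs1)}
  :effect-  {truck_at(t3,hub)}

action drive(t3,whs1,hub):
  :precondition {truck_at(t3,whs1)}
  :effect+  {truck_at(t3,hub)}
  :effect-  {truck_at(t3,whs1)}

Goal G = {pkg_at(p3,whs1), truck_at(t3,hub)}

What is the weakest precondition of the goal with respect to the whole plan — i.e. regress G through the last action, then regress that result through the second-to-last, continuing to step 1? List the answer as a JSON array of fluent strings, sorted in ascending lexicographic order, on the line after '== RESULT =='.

Work backward from the goal:
  through step 3 (drive(t3,whs1,hub)): drop {truck_at(t3,hub)}, keep {pkg_at(p3,whs1)}, require {truck_at(t3,whs1)}
    → {pkg_at(p3,whs1), truck_at(t3,whs1)}
  through step 2 (drive(t3,hub,whs1)): drop {truck_at(t3,whs1)}, keep {pkg_at(p3,whs1)}, require {truck_at(t3,hub)}
    → {pkg_at(p3,whs1), truck_at(t3,hub)}
  through step 1 (drive(t3,depot,hub)): drop {truck_at(t3,hub)}, keep {pkg_at(p3,whs1)}, require {truck_at(t3,depot)}
    → {pkg_at(p3,whs1), truck_at(t3,depot)}

== RESULT ==
["pkg_at(p3,whs1)", "truck_at(t3,depot)"]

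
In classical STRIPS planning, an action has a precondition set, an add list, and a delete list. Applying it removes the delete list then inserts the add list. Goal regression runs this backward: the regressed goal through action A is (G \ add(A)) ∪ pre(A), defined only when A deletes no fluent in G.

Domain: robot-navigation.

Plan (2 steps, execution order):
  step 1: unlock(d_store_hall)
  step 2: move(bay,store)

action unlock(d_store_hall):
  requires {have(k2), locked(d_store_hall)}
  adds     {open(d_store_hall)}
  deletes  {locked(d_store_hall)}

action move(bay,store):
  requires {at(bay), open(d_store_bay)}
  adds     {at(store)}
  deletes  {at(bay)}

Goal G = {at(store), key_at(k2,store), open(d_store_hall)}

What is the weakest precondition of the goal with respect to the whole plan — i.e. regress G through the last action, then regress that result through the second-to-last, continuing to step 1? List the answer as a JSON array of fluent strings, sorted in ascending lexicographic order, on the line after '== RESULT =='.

Work backward from the goal:
  through step 2 (move(bay,store)): drop {at(store)}, keep {key_at(k2,store), open(d_store_hall)}, require {at(bay), open(d_store_bay)}
    → {at(bay), key_at(k2,store), open(d_store_bay), open(d_store_hall)}
  through step 1 (unlock(d_store_hall)): drop {open(d_store_hall)}, keep {at(bay), key_at(k2,store), open(d_store_bay)}, require {have(k2), locked(d_store_hall)}
    → {at(bay), have(k2), key_at(k2,store), locked(d_store_hall), open(d_store_bay)}

== RESULT ==
["at(bay)", "have(k2)", "key_at(k2,store)", "locked(d_store_hall)", "open(d_store_bay)"]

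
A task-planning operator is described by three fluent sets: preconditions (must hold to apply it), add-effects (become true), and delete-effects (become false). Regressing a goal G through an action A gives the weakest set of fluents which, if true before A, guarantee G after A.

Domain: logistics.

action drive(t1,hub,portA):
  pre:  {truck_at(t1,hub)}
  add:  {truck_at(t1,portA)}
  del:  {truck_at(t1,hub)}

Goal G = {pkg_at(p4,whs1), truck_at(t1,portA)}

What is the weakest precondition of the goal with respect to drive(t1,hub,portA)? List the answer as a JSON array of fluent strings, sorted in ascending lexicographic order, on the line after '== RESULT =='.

Compute (G \ add) ∪ pre:
  G ∩ del = {}  (empty — regression defined)
  G \ add = {pkg_at(p4,whs1), truck_at(t1,portA)} \ {truck_at(t1,portA)} = {pkg_at(p4,whs1)}
  ∪ pre   = {pkg_at(p4,whs1)} ∪ {truck_at(t1,hub)}
          = {pkg_at(p4,whs1), truck_at(t1,hub)}

== RESULT ==
["pkg_at(p4,whs1)", "truck_at(t1,hub)"]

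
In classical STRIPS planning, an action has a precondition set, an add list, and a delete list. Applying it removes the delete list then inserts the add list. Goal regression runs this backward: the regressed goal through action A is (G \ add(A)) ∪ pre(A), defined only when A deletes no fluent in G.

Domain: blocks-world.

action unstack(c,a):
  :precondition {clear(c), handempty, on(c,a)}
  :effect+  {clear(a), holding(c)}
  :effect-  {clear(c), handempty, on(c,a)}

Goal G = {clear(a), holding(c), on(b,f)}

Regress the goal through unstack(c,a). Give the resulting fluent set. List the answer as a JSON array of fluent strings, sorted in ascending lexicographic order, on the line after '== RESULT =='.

Compute (G \ add) ∪ pre:
  G ∩ del = {}  (empty — regression defined)
  G \ add = {clear(a), holding(c), on(b,f)} \ {clear(a), holding(c)} = {on(b,f)}
  ∪ pre   = {on(b,f)} ∪ {clear(c), handempty, on(c,a)}
          = {clear(c), handempty, on(b,f), on(c,a)}

== RESULT ==
["clear(c)", "handempty", "on(b,f)", "on(c,a)"]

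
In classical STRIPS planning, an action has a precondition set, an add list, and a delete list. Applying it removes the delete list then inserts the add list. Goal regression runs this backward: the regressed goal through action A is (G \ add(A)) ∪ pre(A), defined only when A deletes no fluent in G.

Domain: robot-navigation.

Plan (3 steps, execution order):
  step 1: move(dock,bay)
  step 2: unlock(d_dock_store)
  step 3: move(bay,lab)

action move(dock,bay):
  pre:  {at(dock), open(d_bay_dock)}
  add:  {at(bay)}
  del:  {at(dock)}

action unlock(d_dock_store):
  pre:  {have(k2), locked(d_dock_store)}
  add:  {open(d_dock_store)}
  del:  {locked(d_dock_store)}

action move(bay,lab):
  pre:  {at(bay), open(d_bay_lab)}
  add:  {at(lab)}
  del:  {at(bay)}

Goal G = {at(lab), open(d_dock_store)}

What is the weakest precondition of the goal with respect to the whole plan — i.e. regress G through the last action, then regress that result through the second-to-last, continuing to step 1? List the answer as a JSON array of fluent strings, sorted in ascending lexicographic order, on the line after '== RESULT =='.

Work backward from the goal:
  through step 3 (move(bay,lab)): drop {at(lab)}, keep {open(d_dock_store)}, require {at(bay), open(d_bay_lab)}
    → {at(bay), open(d_bay_lab), open(d_dock_store)}
  through step 2 (unlock(d_dock_store)): drop {open(d_dock_store)}, keep {at(bay), open(d_bay_lab)}, require {have(k2), locked(d_dock_store)}
    → {at(bay), have(k2), locked(d_dock_store), open(d_bay_lab)}
  through step 1 (move(dock,bay)): drop {at(bay)}, keep {have(k2), locked(d_dock_store), open(d_bay_lab)}, require {at(dock), open(d_bay_dock)}
    → {at(dock), have(k2), locked(d_dock_store), open(d_bay_dock), open(d_bay_lab)}

== RESULT ==
["at(dock)", "have(k2)", "locked(d_dock_store)", "open(d_bay_dock)", "open(d_bay_lab)"]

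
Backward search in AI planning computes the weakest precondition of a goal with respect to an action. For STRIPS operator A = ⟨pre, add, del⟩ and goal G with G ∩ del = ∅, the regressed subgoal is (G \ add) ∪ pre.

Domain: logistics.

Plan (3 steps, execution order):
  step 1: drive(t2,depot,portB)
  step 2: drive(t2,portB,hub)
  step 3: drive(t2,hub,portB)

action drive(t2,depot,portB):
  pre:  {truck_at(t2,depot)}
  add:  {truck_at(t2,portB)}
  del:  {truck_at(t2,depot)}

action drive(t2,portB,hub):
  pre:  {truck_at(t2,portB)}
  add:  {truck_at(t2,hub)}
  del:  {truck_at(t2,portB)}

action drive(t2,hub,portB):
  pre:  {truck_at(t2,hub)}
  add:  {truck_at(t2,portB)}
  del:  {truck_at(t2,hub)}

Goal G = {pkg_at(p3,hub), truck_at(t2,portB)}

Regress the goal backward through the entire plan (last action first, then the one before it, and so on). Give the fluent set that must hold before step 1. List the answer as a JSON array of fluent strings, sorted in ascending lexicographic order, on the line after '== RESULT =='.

Regress step by step:
  through step 3 (drive(t2,hub,portB)): drop {truck_at(t2,portB)}, keep {pkg_at(p3,hub)}, require {truck_at(t2,hub)}
    → {pkg_at(p3,hub), truck_at(t2,hub)}
  through step 2 (drive(t2,portB,hub)): drop {truck_at(t2,hub)}, keep {pkg_at(p3,hub)}, require {truck_at(t2,portB)}
    → {pkg_at(p3,hub), truck_at(t2,portB)}
  through step 1 (drive(t2,depot,portB)): drop {truck_at(t2,portB)}, keep {pkg_at(p3,hub)}, require {truck_at(t2,depot)}
    → {pkg_at(p3,hub), truck_at(t2,depot)}

== RESULT ==
["pkg_at(p3,hub)", "truck_at(t2,depot)"]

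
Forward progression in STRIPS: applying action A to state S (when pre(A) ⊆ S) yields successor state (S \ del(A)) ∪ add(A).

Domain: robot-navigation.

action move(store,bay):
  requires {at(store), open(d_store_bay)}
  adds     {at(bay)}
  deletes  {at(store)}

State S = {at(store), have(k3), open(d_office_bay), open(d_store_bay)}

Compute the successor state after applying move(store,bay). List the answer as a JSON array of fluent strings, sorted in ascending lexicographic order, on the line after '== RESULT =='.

Compute (S \ del) ∪ add:
  pre ⊆ S: {at(store), open(d_store_bay)} ⊆ S  — applicable
  S \ del = {have(k3), open(d_office_bay), open(d_store_bay)}
  ∪ add   = {at(bay), have(k3), open(d_office_bay), open(d_store_bay)}

== RESULT ==
["at(bay)", "have(k3)", "open(d_office_bay)", "open(d_store_bay)"]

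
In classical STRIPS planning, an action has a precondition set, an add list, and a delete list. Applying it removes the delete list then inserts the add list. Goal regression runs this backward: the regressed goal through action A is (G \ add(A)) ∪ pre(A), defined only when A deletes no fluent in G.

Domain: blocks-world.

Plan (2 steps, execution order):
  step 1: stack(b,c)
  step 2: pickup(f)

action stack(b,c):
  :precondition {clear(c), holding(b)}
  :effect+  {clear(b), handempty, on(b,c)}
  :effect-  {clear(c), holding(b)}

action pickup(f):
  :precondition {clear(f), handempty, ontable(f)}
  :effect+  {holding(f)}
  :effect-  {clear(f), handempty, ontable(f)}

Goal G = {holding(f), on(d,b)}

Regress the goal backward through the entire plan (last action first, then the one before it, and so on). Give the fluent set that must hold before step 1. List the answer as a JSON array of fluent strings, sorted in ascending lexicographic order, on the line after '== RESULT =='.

Work backward from the goal:
  through step 2 (pickup(f)): drop {holding(f)}, keep {on(d,b)}, require {clear(f), handempty, ontable(f)}
    → {clear(f), handempty, on(d,b), ontable(f)}
  through step 1 (stack(b,c)): drop {handempty}, keep {clear(f), on(d,b), ontable(f)}, require {clear(c), holding(b)}
    → {clear(c), clear(f), holding(b), on(d,b), ontable(f)}

== RESULT ==
["clear(c)", "clear(f)", "holding(b)", "on(d,b)", "ontable(f)"]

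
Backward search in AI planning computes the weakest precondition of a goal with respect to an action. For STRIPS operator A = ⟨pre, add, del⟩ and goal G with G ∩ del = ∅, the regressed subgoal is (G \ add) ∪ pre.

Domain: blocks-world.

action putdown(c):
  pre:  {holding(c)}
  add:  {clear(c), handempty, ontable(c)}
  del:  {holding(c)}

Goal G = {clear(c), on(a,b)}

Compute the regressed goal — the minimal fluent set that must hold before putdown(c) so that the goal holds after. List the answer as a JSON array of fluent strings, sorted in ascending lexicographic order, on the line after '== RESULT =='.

Regress:
  G ∩ del = {}  (empty — regression defined)
  G \ add = {clear(c), on(a,b)} \ {clear(c), handempty, ontable(c)} = {on(a,b)}
  ∪ pre   = {on(a,b)} ∪ {holding(c)}
          = {holding(c), on(a,b)}

== RESULT ==
["holding(c)", "on(a,b)"]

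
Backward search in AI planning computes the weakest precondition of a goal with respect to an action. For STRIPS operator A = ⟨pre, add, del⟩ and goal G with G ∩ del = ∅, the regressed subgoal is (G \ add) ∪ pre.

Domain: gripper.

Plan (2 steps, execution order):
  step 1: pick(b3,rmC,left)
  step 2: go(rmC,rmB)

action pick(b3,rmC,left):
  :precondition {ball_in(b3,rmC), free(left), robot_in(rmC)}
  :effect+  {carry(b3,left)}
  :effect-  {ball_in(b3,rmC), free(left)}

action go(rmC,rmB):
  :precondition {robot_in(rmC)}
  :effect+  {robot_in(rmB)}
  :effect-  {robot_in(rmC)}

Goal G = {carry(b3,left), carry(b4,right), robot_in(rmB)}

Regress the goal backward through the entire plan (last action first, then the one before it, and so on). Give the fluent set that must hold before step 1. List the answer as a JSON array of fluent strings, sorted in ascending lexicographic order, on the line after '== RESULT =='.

Work backward from the goal:
  through step 2 (go(rmC,rmB)): drop {robot_in(rmB)}, keep {carry(b3,left), carry(b4,right)}, require {robot_in(rmC)}
    → {carry(b3,left), carry(b4,right), robot_in(rmC)}
  through step 1 (pick(b3,rmC,left)): drop {carry(b3,left)}, keep {carry(b4,right), robot_in(rmC)}, require {ball_in(b3,rmC), free(left), robot_in(rmC)}
    → {ball_in(b3,rmC), carry(b4,right), free(left), robot_in(rmC)}

== RESULT ==
["ball_in(b3,rmC)", "carry(b4,right)", "free(left)", "robot_in(rmC)"]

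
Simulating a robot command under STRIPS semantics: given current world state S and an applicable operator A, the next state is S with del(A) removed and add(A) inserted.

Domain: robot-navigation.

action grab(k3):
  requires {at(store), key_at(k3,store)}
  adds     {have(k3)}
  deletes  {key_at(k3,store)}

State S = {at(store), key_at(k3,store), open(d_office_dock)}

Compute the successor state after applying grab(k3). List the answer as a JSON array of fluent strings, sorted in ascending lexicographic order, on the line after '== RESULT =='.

Progress:
  pre ⊆ S: {at(store), key_at(k3,store)} ⊆ S  — applicable
  S \ del = {at(store), open(d_office_dock)}
  ∪ add   = {at(store), have(k3), open(d_office_dock)}

== RESULT ==
["at(store)", "have(k3)", "open(d_office_dock)"]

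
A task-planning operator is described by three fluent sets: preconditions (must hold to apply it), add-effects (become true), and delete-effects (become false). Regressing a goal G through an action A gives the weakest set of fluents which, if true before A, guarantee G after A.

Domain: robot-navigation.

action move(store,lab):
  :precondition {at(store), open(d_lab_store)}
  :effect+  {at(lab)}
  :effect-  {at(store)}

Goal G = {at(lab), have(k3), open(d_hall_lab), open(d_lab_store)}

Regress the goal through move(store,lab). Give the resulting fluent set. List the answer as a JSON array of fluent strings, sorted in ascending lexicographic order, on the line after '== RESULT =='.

Regress:
  G ∩ del = {}  (empty — regression defined)
  G \ add = {at(lab), have(k3), open(d_hall_lab), open(d_lab_store)} \ {at(lab)} = {have(k3), open(d_hall_lab), open(d_lab_store)}
  ∪ pre   = {have(k3), open(d_hall_lab), open(d_lab_store)} ∪ {at(store), open(d_lab_store)}
          = {at(store), have(k3), open(d_hall_lab), open(d_lab_store)}

== RESULT ==
["at(store)", "have(k3)", "open(d_hall_lab)", "open(d_lab_store)"]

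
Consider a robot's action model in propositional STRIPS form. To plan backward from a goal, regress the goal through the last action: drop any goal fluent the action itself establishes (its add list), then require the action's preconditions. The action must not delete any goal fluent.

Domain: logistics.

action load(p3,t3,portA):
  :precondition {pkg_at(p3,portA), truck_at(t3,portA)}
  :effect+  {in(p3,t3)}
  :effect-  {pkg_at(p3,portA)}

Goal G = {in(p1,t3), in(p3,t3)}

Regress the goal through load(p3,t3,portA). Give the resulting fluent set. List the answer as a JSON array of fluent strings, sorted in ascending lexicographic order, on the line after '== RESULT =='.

Regress:
  G ∩ del = {}  (empty — regression defined)
  G \ add = {in(p1,t3), in(p3,t3)} \ {in(p3,t3)} = {in(p1,t3)}
  ∪ pre   = {in(p1,t3)} ∪ {pkg_at(p3,portA), truck_at(t3,portA)}
          = {in(p1,t3), pkg_at(p3,portA), truck_at(t3,portA)}

== RESULT ==
["in(p1,t3)", "pkg_at(p3,portA)", "truck_at(t3,portA)"]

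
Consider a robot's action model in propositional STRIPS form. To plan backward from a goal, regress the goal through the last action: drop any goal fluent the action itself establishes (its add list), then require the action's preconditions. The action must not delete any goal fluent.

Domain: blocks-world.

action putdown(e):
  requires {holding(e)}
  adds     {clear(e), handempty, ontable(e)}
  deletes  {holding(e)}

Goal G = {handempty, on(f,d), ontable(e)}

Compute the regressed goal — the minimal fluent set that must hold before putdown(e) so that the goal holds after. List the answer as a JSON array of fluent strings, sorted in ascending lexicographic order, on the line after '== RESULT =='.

Compute (G \ add) ∪ pre:
  G ∩ del = {}  (empty — regression defined)
  G \ add = {handempty, on(f,d), ontable(e)} \ {clear(e), handempty, ontable(e)} = {on(f,d)}
  ∪ pre   = {on(f,d)} ∪ {holding(e)}
          = {holding(e), on(f,d)}

== RESULT ==
["holding(e)", "on(f,d)"]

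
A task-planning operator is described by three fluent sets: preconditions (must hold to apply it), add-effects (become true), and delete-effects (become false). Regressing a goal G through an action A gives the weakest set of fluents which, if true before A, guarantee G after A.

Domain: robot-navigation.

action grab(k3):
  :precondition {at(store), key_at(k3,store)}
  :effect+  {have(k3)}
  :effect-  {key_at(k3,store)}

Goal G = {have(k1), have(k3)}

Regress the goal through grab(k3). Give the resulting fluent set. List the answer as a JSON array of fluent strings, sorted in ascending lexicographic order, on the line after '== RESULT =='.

Regress:
  G ∩ del = {}  (empty — regression defined)
  G \ add = {have(k1), have(k3)} \ {have(k3)} = {have(k1)}
  ∪ pre   = {have(k1)} ∪ {at(store), key_at(k3,store)}
          = {at(store), have(k1), key_at(k3,store)}

== RESULT ==
["at(store)", "have(k1)", "key_at(k3,store)"]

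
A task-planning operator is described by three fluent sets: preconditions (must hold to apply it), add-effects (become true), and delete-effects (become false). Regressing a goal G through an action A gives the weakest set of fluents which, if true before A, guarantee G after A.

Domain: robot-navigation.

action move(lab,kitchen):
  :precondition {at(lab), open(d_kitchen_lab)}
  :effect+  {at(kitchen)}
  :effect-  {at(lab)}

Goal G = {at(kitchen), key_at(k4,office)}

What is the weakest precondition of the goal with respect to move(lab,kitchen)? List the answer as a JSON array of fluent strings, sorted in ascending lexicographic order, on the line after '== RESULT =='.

Regress:
  G ∩ del = {}  (empty — regression defined)
  G \ add = {at(kitchen), key_at(k4,office)} \ {at(kitchen)} = {key_at(k4,office)}
  ∪ pre   = {key_at(k4,office)} ∪ {at(lab), open(d_kitchen_lab)}
          = {at(lab), key_at(k4,office), open(d_kitchen_lab)}

== RESULT ==
["at(lab)", "key_at(k4,office)", "open(d_kitchen_lab)"]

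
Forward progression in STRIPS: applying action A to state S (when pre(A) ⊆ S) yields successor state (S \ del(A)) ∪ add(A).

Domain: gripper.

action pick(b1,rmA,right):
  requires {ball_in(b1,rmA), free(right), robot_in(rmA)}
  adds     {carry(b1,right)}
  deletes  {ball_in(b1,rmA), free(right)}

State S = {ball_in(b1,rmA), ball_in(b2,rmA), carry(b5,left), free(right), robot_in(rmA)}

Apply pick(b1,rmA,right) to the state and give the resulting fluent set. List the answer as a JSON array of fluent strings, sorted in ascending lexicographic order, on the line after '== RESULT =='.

Compute (S \ del) ∪ add:
  pre ⊆ S: {ball_in(b1,rmA), free(right), robot_in(rmA)} ⊆ S  — applicable
  S \ del = {ball_in(b2,rmA), carry(b5,left), robot_in(rmA)}
  ∪ add   = {ball_in(b2,rmA), carry(b1,right), carry(b5,left), robot_in(rmA)}

== RESULT ==
["ball_in(b2,rmA)", "carry(b1,right)", "carry(b5,left)", "robot_in(rmA)"]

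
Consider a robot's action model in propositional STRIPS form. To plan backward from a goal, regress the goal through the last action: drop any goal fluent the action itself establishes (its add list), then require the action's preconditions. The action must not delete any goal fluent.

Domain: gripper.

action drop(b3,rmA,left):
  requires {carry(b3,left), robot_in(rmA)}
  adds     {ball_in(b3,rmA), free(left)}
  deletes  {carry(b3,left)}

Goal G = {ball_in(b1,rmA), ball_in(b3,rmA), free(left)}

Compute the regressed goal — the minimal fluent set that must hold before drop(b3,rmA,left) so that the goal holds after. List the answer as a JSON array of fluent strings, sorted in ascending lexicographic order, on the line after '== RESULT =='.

Compute (G \ add) ∪ pre:
  G ∩ del = {}  (empty — regression defined)
  G \ add = {ball_in(b1,rmA), ball_in(b3,rmA), free(left)} \ {ball_in(b3,rmA), free(left)} = {ball_in(b1,rmA)}
  ∪ pre   = {ball_in(b1,rmA)} ∪ {carry(b3,left), robot_in(rmA)}
          = {ball_in(b1,rmA), carry(b3,left), robot_in(rmA)}

== RESULT ==
["ball_in(b1,rmA)", "carry(b3,left)", "robot_in(rmA)"]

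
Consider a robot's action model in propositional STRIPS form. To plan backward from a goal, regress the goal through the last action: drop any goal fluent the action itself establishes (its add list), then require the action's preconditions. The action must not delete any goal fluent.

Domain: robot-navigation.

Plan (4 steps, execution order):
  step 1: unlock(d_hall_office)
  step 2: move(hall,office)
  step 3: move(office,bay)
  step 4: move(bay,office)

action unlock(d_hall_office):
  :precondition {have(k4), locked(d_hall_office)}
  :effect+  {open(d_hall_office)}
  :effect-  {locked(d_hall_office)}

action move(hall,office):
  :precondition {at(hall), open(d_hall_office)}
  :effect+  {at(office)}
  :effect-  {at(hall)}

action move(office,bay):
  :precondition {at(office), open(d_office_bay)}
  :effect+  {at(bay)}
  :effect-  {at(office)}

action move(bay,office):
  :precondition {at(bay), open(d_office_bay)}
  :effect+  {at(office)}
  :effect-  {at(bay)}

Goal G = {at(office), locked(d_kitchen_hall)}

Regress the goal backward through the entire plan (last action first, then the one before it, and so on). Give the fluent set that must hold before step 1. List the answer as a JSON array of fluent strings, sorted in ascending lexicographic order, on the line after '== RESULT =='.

Regress step by step:
  through step 4 (move(bay,office)): drop {at(office)}, keep {locked(d_kitchen_hall)}, require {at(bay), open(d_office_bay)}
    → {at(bay), locked(d_kitchen_hall), open(d_office_bay)}
  through step 3 (move(office,bay)): drop {at(bay)}, keep {locked(d_kitchen_hall), open(d_office_bay)}, require {at(office), open(d_office_bay)}
    → {at(office), locked(d_kitchen_hall), open(d_office_bay)}
  through step 2 (move(hall,office)): drop {at(office)}, keep {locked(d_kitchen_hall), open(d_office_bay)}, require {at(hall), open(d_hall_office)}
    → {at(hall), locked(d_kitchen_hall), open(d_hall_office), open(d_office_bay)}
  through step 1 (unlock(d_hall_office)): drop {open(d_hall_office)}, keep {at(hall), locked(d_kitchen_hall), open(d_office_bay)}, require {have(k4), locked(d_hall_office)}
    → {at(hall), have(k4), locked(d_hall_office), locked(d_kitchen_hall), open(d_office_bay)}

== RESULT ==
["at(hall)", "have(k4)", "locked(d_hall_office)", "locked(d_kitchen_hall)", "open(d_office_bay)"]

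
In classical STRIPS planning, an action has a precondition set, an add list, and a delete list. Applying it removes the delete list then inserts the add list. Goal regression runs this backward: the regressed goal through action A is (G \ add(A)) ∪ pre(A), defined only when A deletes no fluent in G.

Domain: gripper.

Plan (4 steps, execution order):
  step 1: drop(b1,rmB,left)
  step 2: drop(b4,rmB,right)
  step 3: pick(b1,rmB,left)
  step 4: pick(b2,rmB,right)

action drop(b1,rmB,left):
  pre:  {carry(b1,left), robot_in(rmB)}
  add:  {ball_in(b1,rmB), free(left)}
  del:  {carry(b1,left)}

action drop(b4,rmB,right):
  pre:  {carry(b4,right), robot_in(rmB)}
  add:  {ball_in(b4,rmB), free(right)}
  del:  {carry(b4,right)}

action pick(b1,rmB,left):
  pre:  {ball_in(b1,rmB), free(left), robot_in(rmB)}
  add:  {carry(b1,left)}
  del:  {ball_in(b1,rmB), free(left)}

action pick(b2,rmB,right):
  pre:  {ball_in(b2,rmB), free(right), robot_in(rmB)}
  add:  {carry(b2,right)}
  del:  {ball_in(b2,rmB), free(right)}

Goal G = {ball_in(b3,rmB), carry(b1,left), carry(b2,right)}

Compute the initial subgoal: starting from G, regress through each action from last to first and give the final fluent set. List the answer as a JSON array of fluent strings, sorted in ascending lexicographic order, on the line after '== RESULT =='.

Work backward from the goal:
  through step 4 (pick(b2,rmB,right)): drop {carry(b2,right)}, keep {ball_in(b3,rmB), carry(b1,left)}, require {ball_in(b2,rmB), free(right), robot_in(rmB)}
    → {ball_in(b2,rmB), ball_in(b3,rmB), carry(b1,left), free(right), robot_in(rmB)}
  through step 3 (pick(b1,rmB,left)): drop {carry(b1,left)}, keep {ball_in(b2,rmB), ball_in(b3,rmB), free(right), robot_in(rmB)}, require {ball_in(b1,rmB), free(left), robot_in(rmB)}
    → {ball_in(b1,rmB), ball_in(b2,rmB), ball_in(b3,rmB), free(left), free(right), robot_in(rmB)}
  through step 2 (drop(b4,rmB,right)): drop {free(right)}, keep {ball_in(b1,rmB), ball_in(b2,rmB), ball_in(b3,rmB), free(left), robot_in(rmB)}, require {carry(b4,right), robot_in(rmB)}
    → {ball_in(b1,rmB), ball_in(b2,rmB), ball_in(b3,rmB), carry(b4,right), free(left), robot_in(rmB)}
  through step 1 (drop(b1,rmB,left)): drop {ball_in(b1,rmB), free(left)}, keep {ball_in(b2,rmB), ball_in(b3,rmB), carry(b4,right), robot_in(rmB)}, require {carry(b1,left), robot_in(rmB)}
    → {ball_in(b2,rmB), ball_in(b3,rmB), carry(b1,left), carry(b4,right), robot_in(rmB)}

== RESULT ==
["ball_in(b2,rmB)", "ball_in(b3,rmB)", "carry(b1,left)", "carry(b4,right)", "robot_in(rmB)"]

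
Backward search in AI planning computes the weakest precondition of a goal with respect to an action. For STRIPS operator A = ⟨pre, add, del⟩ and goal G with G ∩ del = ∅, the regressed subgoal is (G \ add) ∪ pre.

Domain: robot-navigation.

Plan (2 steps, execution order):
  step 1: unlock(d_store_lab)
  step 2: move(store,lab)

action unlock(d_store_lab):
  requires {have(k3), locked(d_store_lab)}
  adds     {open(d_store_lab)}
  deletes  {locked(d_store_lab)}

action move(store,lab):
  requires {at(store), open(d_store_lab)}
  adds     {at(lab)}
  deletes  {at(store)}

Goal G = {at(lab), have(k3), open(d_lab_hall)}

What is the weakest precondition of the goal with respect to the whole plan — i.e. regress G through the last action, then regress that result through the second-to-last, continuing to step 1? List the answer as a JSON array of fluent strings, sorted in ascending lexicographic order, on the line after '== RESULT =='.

Work backward from the goal:
  through step 2 (move(store,lab)): drop {at(lab)}, keep {have(k3), open(d_lab_hall)}, require {at(store), open(d_store_lab)}
    → {at(store), have(k3), open(d_lab_hall), open(d_store_lab)}
  through step 1 (unlock(d_store_lab)): drop {open(d_store_lab)}, keep {at(store), have(k3), open(d_lab_hall)}, require {have(k3), locked(d_store_lab)}
    → {at(store), have(k3), locked(d_store_lab), open(d_lab_hall)}

== RESULT ==
["at(store)", "have(k3)", "locked(d_store_lab)", "open(d_lab_hall)"]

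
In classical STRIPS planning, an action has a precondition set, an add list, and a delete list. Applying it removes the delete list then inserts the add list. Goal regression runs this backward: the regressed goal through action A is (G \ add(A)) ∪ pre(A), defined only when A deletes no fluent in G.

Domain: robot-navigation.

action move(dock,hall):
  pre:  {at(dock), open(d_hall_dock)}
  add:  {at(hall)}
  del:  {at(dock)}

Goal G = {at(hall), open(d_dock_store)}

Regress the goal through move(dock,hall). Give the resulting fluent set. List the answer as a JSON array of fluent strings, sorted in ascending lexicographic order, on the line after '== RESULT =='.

Regress:
  G ∩ del = {}  (empty — regression defined)
  G \ add = {at(hall), open(d_dock_store)} \ {at(hall)} = {open(d_dock_store)}
  ∪ pre   = {open(d_dock_store)} ∪ {at(dock), open(d_hall_dock)}
          = {at(dock), open(d_dock_store), open(d_hall_dock)}

== RESULT ==
["at(dock)", "open(d_dock_store)", "open(d_hall_dock)"]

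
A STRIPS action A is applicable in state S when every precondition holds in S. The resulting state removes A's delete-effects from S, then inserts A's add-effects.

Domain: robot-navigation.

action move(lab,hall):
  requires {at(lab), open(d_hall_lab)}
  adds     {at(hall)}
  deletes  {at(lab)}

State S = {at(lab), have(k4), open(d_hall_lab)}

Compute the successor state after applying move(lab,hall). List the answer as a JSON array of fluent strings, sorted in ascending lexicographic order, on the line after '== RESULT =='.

Compute (S \ del) ∪ add:
  pre ⊆ S: {at(lab), open(d_hall_lab)} ⊆ S  — applicable
  S \ del = {have(k4), open(d_hall_lab)}
  ∪ add   = {at(hall), have(k4), open(d_hall_lab)}

== RESULT ==
["at(hall)", "have(k4)", "open(d_hall_lab)"]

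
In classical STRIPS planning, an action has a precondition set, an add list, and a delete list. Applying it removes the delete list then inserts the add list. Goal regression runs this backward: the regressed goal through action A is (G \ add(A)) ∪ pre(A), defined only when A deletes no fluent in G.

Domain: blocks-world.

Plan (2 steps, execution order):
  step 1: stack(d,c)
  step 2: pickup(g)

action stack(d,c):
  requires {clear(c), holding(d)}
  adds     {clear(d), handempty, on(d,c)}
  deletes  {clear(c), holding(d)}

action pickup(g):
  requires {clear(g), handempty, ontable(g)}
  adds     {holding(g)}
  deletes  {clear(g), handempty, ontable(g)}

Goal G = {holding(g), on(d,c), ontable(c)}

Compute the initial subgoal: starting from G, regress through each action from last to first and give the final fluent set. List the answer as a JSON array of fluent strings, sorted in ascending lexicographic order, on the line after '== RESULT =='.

Work backward from the goal:
  through step 2 (pickup(g)): drop {holding(g)}, keep {on(d,c), ontable(c)}, require {clear(g), handempty, ontable(g)}
    → {clear(g), handempty, on(d,c), ontable(c), ontable(g)}
  through step 1 (stack(d,c)): drop {handempty, on(d,c)}, keep {clear(g), ontable(c), ontable(g)}, require {clear(c), holding(d)}
    → {clear(c), clear(g), holding(d), ontable(c), ontable(g)}

== RESULT ==
["clear(c)", "clear(g)", "holding(d)", "ontable(c)", "ontable(g)"]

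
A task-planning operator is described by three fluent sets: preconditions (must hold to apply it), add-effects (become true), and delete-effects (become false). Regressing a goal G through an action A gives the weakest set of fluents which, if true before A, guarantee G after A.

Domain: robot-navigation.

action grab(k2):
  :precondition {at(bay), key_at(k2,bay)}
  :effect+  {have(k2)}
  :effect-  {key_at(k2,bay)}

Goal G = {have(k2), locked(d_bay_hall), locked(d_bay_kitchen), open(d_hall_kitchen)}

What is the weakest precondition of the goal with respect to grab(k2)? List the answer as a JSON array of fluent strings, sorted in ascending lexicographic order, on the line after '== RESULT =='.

Regress:
  G ∩ del = {}  (empty — regression defined)
  G \ add = {have(k2), locked(d_bay_hall), locked(d_bay_kitchen), open(d_hall_kitchen)} \ {have(k2)} = {locked(d_bay_hall), locked(d_bay_kitchen), open(d_hall_kitchen)}
  ∪ pre   = {locked(d_bay_hall), locked(d_bay_kitchen), open(d_hall_kitchen)} ∪ {at(bay), key_at(k2,bay)}
          = {at(bay), key_at(k2,bay), locked(d_bay_hall), locked(d_bay_kitchen), open(d_hall_kitchen)}

== RESULT ==
["at(bay)", "key_at(k2,bay)", "locked(d_bay_hall)", "locked(d_bay_kitchen)", "open(d_hall_kitchen)"]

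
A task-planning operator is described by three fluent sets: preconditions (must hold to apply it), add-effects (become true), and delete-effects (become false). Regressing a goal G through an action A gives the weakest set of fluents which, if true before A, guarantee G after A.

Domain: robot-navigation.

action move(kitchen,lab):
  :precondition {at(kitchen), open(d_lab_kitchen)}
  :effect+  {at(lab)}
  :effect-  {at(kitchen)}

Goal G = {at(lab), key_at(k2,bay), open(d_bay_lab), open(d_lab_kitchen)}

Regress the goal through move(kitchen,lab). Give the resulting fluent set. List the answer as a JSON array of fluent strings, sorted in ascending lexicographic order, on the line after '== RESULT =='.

Regress:
  G ∩ del = {}  (empty — regression defined)
  G \ add = {at(lab), key_at(k2,bay), open(d_bay_lab), open(d_lab_kitchen)} \ {at(lab)} = {key_at(k2,bay), open(d_bay_lab), open(d_lab_kitchen)}
  ∪ pre   = {key_at(k2,bay), open(d_bay_lab), open(d_lab_kitchen)} ∪ {at(kitchen), open(d_lab_kitchen)}
          = {at(kitchen), key_at(k2,bay), open(d_bay_lab), open(d_lab_kitchen)}

== RESULT ==
["at(kitchen)", "key_at(k2,bay)", "open(d_bay_lab)", "open(d_lab_kitchen)"]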